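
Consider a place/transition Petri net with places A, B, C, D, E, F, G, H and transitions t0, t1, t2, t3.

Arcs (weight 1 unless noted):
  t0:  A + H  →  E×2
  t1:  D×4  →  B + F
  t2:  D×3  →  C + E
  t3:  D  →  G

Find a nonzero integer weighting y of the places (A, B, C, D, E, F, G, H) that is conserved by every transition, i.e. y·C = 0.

y = (A:2, B:0, C:-1, D:0, E:1, F:0, G:0, H:0)

Incidence matrix C (rows=places, cols=transitions):
       t0   t1   t2   t3
    A  -1    0    0    0
    B   0    1    0    0
    C   0    0    1    0
    D   0   -4   -3   -1
    E   2    0    1    0
    F   0    1    0    0
    G   0    0    0    1
    H  -1    0    0    0

Candidate y = [2, 0, -1, 0, 1, 0, 0, 0]; check y·C column-wise:
  col t0: 2·-1 + -1·0 + 1·2 + 0·-1 = 0
  col t1: 2·0 + 0·1 + -1·0 + 0·-4 + 1·0 + 0·1 = 0
  col t2: 2·0 + -1·1 + 0·-3 + 1·1 = 0
  col t3: 2·0 + -1·0 + 0·-1 + 1·0 + 0·1 = 0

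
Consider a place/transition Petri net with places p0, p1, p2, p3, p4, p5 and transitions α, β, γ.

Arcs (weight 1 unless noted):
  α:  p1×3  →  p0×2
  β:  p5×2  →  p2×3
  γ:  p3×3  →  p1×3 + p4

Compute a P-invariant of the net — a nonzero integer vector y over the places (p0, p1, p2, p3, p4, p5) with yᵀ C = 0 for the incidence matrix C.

Incidence matrix C (rows=places, cols=transitions):
        α    β    γ
   p0   2    0    0
   p1  -3    0    3
   p2   0    3    0
   p3   0    0   -3
   p4   0    0    1
   p5   0   -2    0

Candidate y = [3, 2, 0, 2, 0, 0]; check y·C column-wise:
  col α: 3·2 + 2·-3 + 2·0 = 0
  col β: 3·0 + 2·0 + 0·3 + 2·0 + 0·-2 = 0
  col γ: 3·0 + 2·3 + 2·-3 + 0·1 = 0

y = (p0:3, p1:2, p2:0, p3:2, p4:0, p5:0)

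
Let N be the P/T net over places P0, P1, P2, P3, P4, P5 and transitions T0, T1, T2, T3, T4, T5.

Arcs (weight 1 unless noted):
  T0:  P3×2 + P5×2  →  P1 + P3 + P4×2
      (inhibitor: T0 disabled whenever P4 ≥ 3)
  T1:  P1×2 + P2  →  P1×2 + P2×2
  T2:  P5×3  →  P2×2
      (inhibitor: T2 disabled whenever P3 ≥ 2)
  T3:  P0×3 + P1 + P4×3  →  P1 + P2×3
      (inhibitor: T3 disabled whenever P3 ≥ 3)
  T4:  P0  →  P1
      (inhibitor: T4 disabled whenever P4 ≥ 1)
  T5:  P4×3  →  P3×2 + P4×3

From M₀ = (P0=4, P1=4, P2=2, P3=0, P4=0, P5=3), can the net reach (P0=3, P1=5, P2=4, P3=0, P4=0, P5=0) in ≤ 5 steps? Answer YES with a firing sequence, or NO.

YES — reachable via ⟨T2, T4⟩ (2 firings)

step 1: fire T2:  (P0=4, P1=4, P2=2, P3=0, P4=0, P5=3) → (P0=4, P1=4, P2=4, P3=0, P4=0, P5=0)
step 2: fire T4:  (P0=4, P1=4, P2=4, P3=0, P4=0, P5=0) → (P0=3, P1=5, P2=4, P3=0, P4=0, P5=0)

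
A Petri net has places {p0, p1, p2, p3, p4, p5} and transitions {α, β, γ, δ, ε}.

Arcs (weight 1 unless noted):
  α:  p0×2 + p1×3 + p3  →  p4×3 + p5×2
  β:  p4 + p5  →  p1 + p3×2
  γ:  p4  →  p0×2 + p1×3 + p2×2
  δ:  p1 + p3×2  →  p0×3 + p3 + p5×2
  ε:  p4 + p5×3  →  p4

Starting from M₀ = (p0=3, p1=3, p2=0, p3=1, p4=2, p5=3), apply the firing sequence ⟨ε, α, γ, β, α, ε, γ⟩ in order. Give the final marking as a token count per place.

step 1: fire ε:  (p0=3, p1=3, p2=0, p3=1, p4=2, p5=3) → (p0=3, p1=3, p2=0, p3=1, p4=2, p5=0)
step 2: fire α:  (p0=3, p1=3, p2=0, p3=1, p4=2, p5=0) → (p0=1, p1=0, p2=0, p3=0, p4=5, p5=2)
step 3: fire γ:  (p0=1, p1=0, p2=0, p3=0, p4=5, p5=2) → (p0=3, p1=3, p2=2, p3=0, p4=4, p5=2)
step 4: fire β:  (p0=3, p1=3, p2=2, p3=0, p4=4, p5=2) → (p0=3, p1=4, p2=2, p3=2, p4=3, p5=1)
step 5: fire α:  (p0=3, p1=4, p2=2, p3=2, p4=3, p5=1) → (p0=1, p1=1, p2=2, p3=1, p4=6, p5=3)
step 6: fire ε:  (p0=1, p1=1, p2=2, p3=1, p4=6, p5=3) → (p0=1, p1=1, p2=2, p3=1, p4=6, p5=0)
step 7: fire γ:  (p0=1, p1=1, p2=2, p3=1, p4=6, p5=0) → (p0=3, p1=4, p2=4, p3=1, p4=5, p5=0)

(p0=3, p1=4, p2=4, p3=1, p4=5, p5=0)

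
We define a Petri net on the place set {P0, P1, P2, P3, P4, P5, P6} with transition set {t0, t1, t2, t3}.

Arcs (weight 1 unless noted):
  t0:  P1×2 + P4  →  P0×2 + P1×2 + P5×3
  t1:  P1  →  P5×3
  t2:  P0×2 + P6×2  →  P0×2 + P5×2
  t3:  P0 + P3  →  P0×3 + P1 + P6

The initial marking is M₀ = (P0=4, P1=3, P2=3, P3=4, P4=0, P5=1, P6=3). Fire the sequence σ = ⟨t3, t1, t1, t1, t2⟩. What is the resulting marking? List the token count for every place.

(P0=6, P1=1, P2=3, P3=3, P4=0, P5=12, P6=2)

step 1: fire t3:  (P0=4, P1=3, P2=3, P3=4, P4=0, P5=1, P6=3) → (P0=6, P1=4, P2=3, P3=3, P4=0, P5=1, P6=4)
step 2: fire t1:  (P0=6, P1=4, P2=3, P3=3, P4=0, P5=1, P6=4) → (P0=6, P1=3, P2=3, P3=3, P4=0, P5=4, P6=4)
step 3: fire t1:  (P0=6, P1=3, P2=3, P3=3, P4=0, P5=4, P6=4) → (P0=6, P1=2, P2=3, P3=3, P4=0, P5=7, P6=4)
step 4: fire t1:  (P0=6, P1=2, P2=3, P3=3, P4=0, P5=7, P6=4) → (P0=6, P1=1, P2=3, P3=3, P4=0, P5=10, P6=4)
step 5: fire t2:  (P0=6, P1=1, P2=3, P3=3, P4=0, P5=10, P6=4) → (P0=6, P1=1, P2=3, P3=3, P4=0, P5=12, P6=2)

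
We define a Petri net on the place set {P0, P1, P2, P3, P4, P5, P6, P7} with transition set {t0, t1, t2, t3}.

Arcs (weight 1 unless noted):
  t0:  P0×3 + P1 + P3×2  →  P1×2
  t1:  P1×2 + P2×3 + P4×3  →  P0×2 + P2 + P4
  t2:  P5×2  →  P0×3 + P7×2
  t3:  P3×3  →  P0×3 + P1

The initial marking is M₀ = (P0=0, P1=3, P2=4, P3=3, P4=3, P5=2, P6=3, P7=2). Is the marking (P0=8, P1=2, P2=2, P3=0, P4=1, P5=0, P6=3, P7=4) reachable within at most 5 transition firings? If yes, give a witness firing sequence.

YES — reachable via ⟨t1, t2, t3⟩ (3 firings)

step 1: fire t1:  (P0=0, P1=3, P2=4, P3=3, P4=3, P5=2, P6=3, P7=2) → (P0=2, P1=1, P2=2, P3=3, P4=1, P5=2, P6=3, P7=2)
step 2: fire t2:  (P0=2, P1=1, P2=2, P3=3, P4=1, P5=2, P6=3, P7=2) → (P0=5, P1=1, P2=2, P3=3, P4=1, P5=0, P6=3, P7=4)
step 3: fire t3:  (P0=5, P1=1, P2=2, P3=3, P4=1, P5=0, P6=3, P7=4) → (P0=8, P1=2, P2=2, P3=0, P4=1, P5=0, P6=3, P7=4)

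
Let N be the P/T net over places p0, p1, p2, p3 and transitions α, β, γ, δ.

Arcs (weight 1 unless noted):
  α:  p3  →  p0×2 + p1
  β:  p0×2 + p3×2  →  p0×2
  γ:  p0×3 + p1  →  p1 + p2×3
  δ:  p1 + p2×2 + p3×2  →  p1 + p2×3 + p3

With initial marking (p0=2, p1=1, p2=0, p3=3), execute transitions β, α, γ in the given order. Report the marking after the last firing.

(p0=1, p1=2, p2=3, p3=0)

step 1: fire β:  (p0=2, p1=1, p2=0, p3=3) → (p0=2, p1=1, p2=0, p3=1)
step 2: fire α:  (p0=2, p1=1, p2=0, p3=1) → (p0=4, p1=2, p2=0, p3=0)
step 3: fire γ:  (p0=4, p1=2, p2=0, p3=0) → (p0=1, p1=2, p2=3, p3=0)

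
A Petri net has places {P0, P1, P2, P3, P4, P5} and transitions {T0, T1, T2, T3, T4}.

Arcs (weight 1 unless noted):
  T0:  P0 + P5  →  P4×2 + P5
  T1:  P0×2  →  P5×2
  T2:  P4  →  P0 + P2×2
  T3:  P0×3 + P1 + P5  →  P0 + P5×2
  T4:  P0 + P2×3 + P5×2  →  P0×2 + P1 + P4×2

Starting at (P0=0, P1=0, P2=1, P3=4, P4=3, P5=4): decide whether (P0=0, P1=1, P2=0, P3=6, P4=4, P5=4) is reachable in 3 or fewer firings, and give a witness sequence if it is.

depth 0: 1 marking
depth 1: 2 markings reached so far
depth 2: 5 markings reached so far
depth 3: 11 markings reached so far
target is not among the 11 markings reachable within 3 steps

NO — not reachable within 3 firings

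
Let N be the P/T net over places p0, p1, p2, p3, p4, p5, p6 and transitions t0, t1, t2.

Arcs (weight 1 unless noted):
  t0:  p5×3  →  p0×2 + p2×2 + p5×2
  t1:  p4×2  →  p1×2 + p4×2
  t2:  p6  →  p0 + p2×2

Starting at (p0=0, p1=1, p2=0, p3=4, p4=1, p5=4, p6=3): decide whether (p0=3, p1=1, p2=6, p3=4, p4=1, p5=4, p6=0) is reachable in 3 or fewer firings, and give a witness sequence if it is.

YES — reachable via ⟨t2, t2, t2⟩ (3 firings)

step 1: fire t2:  (p0=0, p1=1, p2=0, p3=4, p4=1, p5=4, p6=3) → (p0=1, p1=1, p2=2, p3=4, p4=1, p5=4, p6=2)
step 2: fire t2:  (p0=1, p1=1, p2=2, p3=4, p4=1, p5=4, p6=2) → (p0=2, p1=1, p2=4, p3=4, p4=1, p5=4, p6=1)
step 3: fire t2:  (p0=2, p1=1, p2=4, p3=4, p4=1, p5=4, p6=1) → (p0=3, p1=1, p2=6, p3=4, p4=1, p5=4, p6=0)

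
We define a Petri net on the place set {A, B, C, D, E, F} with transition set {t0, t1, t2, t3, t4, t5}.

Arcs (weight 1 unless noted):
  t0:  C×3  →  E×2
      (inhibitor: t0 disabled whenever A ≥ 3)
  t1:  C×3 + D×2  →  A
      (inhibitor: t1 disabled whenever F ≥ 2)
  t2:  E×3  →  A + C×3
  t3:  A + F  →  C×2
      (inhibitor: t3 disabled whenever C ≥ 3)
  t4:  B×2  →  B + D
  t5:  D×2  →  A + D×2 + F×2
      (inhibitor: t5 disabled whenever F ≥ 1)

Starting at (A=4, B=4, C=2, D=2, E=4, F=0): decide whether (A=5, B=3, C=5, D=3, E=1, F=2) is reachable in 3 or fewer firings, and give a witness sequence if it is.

NO — not reachable within 3 firings

depth 0: 1 marking
depth 1: 4 markings reached so far
depth 2: 10 markings reached so far
depth 3: 18 markings reached so far
target is not among the 18 markings reachable within 3 steps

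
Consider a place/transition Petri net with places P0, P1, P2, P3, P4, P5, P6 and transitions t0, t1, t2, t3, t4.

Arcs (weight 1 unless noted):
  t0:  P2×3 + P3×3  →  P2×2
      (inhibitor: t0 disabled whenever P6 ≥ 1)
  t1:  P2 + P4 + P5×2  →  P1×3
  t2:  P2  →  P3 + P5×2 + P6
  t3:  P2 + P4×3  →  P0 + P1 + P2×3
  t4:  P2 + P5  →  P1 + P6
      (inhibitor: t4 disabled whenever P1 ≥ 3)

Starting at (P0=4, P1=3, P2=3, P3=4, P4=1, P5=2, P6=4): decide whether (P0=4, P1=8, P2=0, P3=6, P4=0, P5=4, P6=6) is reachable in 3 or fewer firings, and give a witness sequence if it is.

depth 0: 1 marking
depth 1: 3 markings reached so far
depth 2: 5 markings reached so far
depth 3: 7 markings reached so far
target is not among the 7 markings reachable within 3 steps

NO — not reachable within 3 firings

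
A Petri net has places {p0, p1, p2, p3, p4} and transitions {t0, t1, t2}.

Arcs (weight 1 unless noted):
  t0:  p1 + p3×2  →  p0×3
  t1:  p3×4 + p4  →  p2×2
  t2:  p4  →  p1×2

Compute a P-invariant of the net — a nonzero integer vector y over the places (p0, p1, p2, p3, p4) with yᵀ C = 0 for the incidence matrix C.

y = (p0:2, p1:0, p2:6, p3:3, p4:0)

Incidence matrix C (rows=places, cols=transitions):
       t0   t1   t2
   p0   3    0    0
   p1  -1    0    2
   p2   0    2    0
   p3  -2   -4    0
   p4   0   -1   -1

Candidate y = [2, 0, 6, 3, 0]; check y·C column-wise:
  col t0: 2·3 + 0·-1 + 6·0 + 3·-2 = 0
  col t1: 2·0 + 6·2 + 3·-4 + 0·-1 = 0
  col t2: 2·0 + 0·2 + 6·0 + 3·0 + 0·-1 = 0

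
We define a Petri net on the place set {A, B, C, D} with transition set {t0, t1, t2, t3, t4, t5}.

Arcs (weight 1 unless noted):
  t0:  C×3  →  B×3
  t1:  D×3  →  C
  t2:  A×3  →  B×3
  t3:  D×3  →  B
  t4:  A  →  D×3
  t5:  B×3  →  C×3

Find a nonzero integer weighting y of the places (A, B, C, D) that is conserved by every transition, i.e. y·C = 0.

Incidence matrix C (rows=places, cols=transitions):
       t0   t1   t2   t3   t4   t5
    A   0    0   -3    0   -1    0
    B   3    0    3    1    0   -3
    C  -3    1    0    0    0    3
    D   0   -3    0   -3    3    0

Candidate y = [3, 3, 3, 1]; check y·C column-wise:
  col t0: 3·0 + 3·3 + 3·-3 + 1·0 = 0
  col t1: 3·0 + 3·0 + 3·1 + 1·-3 = 0
  col t2: 3·-3 + 3·3 + 3·0 + 1·0 = 0
  col t3: 3·0 + 3·1 + 3·0 + 1·-3 = 0
  col t4: 3·-1 + 3·0 + 3·0 + 1·3 = 0
  col t5: 3·0 + 3·-3 + 3·3 + 1·0 = 0

y = (A:3, B:3, C:3, D:1)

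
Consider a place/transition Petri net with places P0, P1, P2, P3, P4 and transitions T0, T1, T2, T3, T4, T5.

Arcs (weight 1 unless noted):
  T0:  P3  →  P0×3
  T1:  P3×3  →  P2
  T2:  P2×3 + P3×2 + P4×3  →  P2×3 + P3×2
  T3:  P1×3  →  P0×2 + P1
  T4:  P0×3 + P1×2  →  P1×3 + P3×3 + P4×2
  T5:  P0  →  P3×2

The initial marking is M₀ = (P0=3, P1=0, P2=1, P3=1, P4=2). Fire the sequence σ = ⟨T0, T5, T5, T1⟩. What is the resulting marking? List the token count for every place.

(P0=4, P1=0, P2=2, P3=1, P4=2)

step 1: fire T0:  (P0=3, P1=0, P2=1, P3=1, P4=2) → (P0=6, P1=0, P2=1, P3=0, P4=2)
step 2: fire T5:  (P0=6, P1=0, P2=1, P3=0, P4=2) → (P0=5, P1=0, P2=1, P3=2, P4=2)
step 3: fire T5:  (P0=5, P1=0, P2=1, P3=2, P4=2) → (P0=4, P1=0, P2=1, P3=4, P4=2)
step 4: fire T1:  (P0=4, P1=0, P2=1, P3=4, P4=2) → (P0=4, P1=0, P2=2, P3=1, P4=2)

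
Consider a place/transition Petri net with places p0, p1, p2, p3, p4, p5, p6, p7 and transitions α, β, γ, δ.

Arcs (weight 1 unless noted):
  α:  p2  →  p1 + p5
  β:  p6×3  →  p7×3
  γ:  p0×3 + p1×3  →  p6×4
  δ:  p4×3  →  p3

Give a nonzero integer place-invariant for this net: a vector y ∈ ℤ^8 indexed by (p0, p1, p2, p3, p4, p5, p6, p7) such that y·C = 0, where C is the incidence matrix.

Incidence matrix C (rows=places, cols=transitions):
        α    β    γ    δ
   p0   0    0   -3    0
   p1   1    0   -3    0
   p2  -1    0    0    0
   p3   0    0    0    1
   p4   0    0    0   -3
   p5   1    0    0    0
   p6   0   -3    4    0
   p7   0    3    0    0

Candidate y = [1, -1, -1, 0, 0, 0, 0, 0]; check y·C column-wise:
  col α: 1·0 + -1·1 + -1·-1 + 0·1 = 0
  col β: 1·0 + -1·0 + -1·0 + 0·-3 + 0·3 = 0
  col γ: 1·-3 + -1·-3 + -1·0 + 0·4 = 0
  col δ: 1·0 + -1·0 + -1·0 + 0·1 + 0·-3 = 0

y = (p0:1, p1:-1, p2:-1, p3:0, p4:0, p5:0, p6:0, p7:0)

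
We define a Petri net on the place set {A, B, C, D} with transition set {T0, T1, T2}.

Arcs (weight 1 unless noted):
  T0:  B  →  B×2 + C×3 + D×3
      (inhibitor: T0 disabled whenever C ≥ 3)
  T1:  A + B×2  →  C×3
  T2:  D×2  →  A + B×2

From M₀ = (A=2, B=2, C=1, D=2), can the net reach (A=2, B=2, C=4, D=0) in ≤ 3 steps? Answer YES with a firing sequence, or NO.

step 1: fire T1:  (A=2, B=2, C=1, D=2) → (A=1, B=0, C=4, D=2)
step 2: fire T2:  (A=1, B=0, C=4, D=2) → (A=2, B=2, C=4, D=0)

YES — reachable via ⟨T1, T2⟩ (2 firings)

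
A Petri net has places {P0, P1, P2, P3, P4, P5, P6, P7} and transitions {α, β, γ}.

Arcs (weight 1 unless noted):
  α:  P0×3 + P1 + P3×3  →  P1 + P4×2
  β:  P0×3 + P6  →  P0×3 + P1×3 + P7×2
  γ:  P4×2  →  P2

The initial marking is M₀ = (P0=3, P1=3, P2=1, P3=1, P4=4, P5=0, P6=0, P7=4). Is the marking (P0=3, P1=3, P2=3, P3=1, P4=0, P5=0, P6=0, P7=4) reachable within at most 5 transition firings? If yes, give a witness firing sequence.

YES — reachable via ⟨γ, γ⟩ (2 firings)

step 1: fire γ:  (P0=3, P1=3, P2=1, P3=1, P4=4, P5=0, P6=0, P7=4) → (P0=3, P1=3, P2=2, P3=1, P4=2, P5=0, P6=0, P7=4)
step 2: fire γ:  (P0=3, P1=3, P2=2, P3=1, P4=2, P5=0, P6=0, P7=4) → (P0=3, P1=3, P2=3, P3=1, P4=0, P5=0, P6=0, P7=4)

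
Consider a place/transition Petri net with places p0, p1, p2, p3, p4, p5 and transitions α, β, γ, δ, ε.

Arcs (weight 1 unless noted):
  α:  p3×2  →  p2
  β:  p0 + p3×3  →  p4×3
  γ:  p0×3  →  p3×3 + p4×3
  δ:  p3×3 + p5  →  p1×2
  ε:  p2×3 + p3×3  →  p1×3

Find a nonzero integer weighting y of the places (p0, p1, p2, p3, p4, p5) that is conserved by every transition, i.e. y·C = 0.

y = (p0:3, p1:3, p2:2, p3:1, p4:2, p5:3)

Incidence matrix C (rows=places, cols=transitions):
        α    β    γ    δ    ε
   p0   0   -1   -3    0    0
   p1   0    0    0    2    3
   p2   1    0    0    0   -3
   p3  -2   -3    3   -3   -3
   p4   0    3    3    0    0
   p5   0    0    0   -1    0

Candidate y = [3, 3, 2, 1, 2, 3]; check y·C column-wise:
  col α: 3·0 + 3·0 + 2·1 + 1·-2 + 2·0 + 3·0 = 0
  col β: 3·-1 + 3·0 + 2·0 + 1·-3 + 2·3 + 3·0 = 0
  col γ: 3·-3 + 3·0 + 2·0 + 1·3 + 2·3 + 3·0 = 0
  col δ: 3·0 + 3·2 + 2·0 + 1·-3 + 2·0 + 3·-1 = 0
  col ε: 3·0 + 3·3 + 2·-3 + 1·-3 + 2·0 + 3·0 = 0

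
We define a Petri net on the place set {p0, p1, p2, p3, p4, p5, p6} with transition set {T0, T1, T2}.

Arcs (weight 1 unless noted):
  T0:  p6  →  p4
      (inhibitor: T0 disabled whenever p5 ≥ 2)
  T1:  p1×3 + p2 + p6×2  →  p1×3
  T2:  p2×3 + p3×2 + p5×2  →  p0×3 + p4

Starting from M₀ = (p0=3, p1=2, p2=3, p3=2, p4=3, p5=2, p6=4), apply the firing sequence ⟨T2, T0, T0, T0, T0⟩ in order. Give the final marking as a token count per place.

step 1: fire T2:  (p0=3, p1=2, p2=3, p3=2, p4=3, p5=2, p6=4) → (p0=6, p1=2, p2=0, p3=0, p4=4, p5=0, p6=4)
step 2: fire T0:  (p0=6, p1=2, p2=0, p3=0, p4=4, p5=0, p6=4) → (p0=6, p1=2, p2=0, p3=0, p4=5, p5=0, p6=3)
step 3: fire T0:  (p0=6, p1=2, p2=0, p3=0, p4=5, p5=0, p6=3) → (p0=6, p1=2, p2=0, p3=0, p4=6, p5=0, p6=2)
step 4: fire T0:  (p0=6, p1=2, p2=0, p3=0, p4=6, p5=0, p6=2) → (p0=6, p1=2, p2=0, p3=0, p4=7, p5=0, p6=1)
step 5: fire T0:  (p0=6, p1=2, p2=0, p3=0, p4=7, p5=0, p6=1) → (p0=6, p1=2, p2=0, p3=0, p4=8, p5=0, p6=0)

(p0=6, p1=2, p2=0, p3=0, p4=8, p5=0, p6=0)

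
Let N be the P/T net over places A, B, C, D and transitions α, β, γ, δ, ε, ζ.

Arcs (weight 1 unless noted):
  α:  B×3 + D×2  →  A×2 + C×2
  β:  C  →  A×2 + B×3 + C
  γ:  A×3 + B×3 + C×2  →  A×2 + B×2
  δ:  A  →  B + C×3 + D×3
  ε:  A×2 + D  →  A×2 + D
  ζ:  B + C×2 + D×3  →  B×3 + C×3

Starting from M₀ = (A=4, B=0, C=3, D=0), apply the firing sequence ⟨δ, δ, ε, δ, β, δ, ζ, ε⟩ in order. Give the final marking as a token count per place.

step 1: fire δ:  (A=4, B=0, C=3, D=0) → (A=3, B=1, C=6, D=3)
step 2: fire δ:  (A=3, B=1, C=6, D=3) → (A=2, B=2, C=9, D=6)
step 3: fire ε:  (A=2, B=2, C=9, D=6) → (A=2, B=2, C=9, D=6)
step 4: fire δ:  (A=2, B=2, C=9, D=6) → (A=1, B=3, C=12, D=9)
step 5: fire β:  (A=1, B=3, C=12, D=9) → (A=3, B=6, C=12, D=9)
step 6: fire δ:  (A=3, B=6, C=12, D=9) → (A=2, B=7, C=15, D=12)
step 7: fire ζ:  (A=2, B=7, C=15, D=12) → (A=2, B=9, C=16, D=9)
step 8: fire ε:  (A=2, B=9, C=16, D=9) → (A=2, B=9, C=16, D=9)

(A=2, B=9, C=16, D=9)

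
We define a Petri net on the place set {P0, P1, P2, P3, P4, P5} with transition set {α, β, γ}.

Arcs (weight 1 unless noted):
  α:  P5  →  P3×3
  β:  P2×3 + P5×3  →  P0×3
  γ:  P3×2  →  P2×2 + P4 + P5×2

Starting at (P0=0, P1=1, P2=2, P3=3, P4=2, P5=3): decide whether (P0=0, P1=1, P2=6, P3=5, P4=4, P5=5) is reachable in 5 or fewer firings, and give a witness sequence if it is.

YES — reachable via ⟨α, α, γ, γ⟩ (4 firings)

step 1: fire α:  (P0=0, P1=1, P2=2, P3=3, P4=2, P5=3) → (P0=0, P1=1, P2=2, P3=6, P4=2, P5=2)
step 2: fire α:  (P0=0, P1=1, P2=2, P3=6, P4=2, P5=2) → (P0=0, P1=1, P2=2, P3=9, P4=2, P5=1)
step 3: fire γ:  (P0=0, P1=1, P2=2, P3=9, P4=2, P5=1) → (P0=0, P1=1, P2=4, P3=7, P4=3, P5=3)
step 4: fire γ:  (P0=0, P1=1, P2=4, P3=7, P4=3, P5=3) → (P0=0, P1=1, P2=6, P3=5, P4=4, P5=5)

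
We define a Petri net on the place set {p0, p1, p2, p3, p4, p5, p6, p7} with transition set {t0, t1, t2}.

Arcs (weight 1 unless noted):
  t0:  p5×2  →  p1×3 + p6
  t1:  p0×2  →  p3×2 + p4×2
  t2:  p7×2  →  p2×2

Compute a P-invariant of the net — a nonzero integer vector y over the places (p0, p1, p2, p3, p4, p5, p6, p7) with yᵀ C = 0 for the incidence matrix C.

Incidence matrix C (rows=places, cols=transitions):
       t0   t1   t2
   p0   0   -2    0
   p1   3    0    0
   p2   0    0    2
   p3   0    2    0
   p4   0    2    0
   p5  -2    0    0
   p6   1    0    0
   p7   0    0   -2

Candidate y = [1, 0, 0, 1, 0, 0, 0, 0]; check y·C column-wise:
  col t0: 1·0 + 0·3 + 1·0 + 0·-2 + 0·1 = 0
  col t1: 1·-2 + 1·2 + 0·2 = 0
  col t2: 1·0 + 0·2 + 1·0 + 0·-2 = 0

y = (p0:1, p1:0, p2:0, p3:1, p4:0, p5:0, p6:0, p7:0)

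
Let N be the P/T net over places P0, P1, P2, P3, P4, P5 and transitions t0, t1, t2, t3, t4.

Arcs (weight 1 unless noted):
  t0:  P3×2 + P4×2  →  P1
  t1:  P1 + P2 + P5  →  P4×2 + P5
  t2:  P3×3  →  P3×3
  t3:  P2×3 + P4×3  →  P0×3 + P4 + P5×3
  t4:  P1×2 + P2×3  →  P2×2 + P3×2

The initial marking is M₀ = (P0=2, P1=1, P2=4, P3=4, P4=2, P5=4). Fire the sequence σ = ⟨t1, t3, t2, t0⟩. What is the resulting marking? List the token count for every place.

(P0=5, P1=1, P2=0, P3=2, P4=0, P5=7)

step 1: fire t1:  (P0=2, P1=1, P2=4, P3=4, P4=2, P5=4) → (P0=2, P1=0, P2=3, P3=4, P4=4, P5=4)
step 2: fire t3:  (P0=2, P1=0, P2=3, P3=4, P4=4, P5=4) → (P0=5, P1=0, P2=0, P3=4, P4=2, P5=7)
step 3: fire t2:  (P0=5, P1=0, P2=0, P3=4, P4=2, P5=7) → (P0=5, P1=0, P2=0, P3=4, P4=2, P5=7)
step 4: fire t0:  (P0=5, P1=0, P2=0, P3=4, P4=2, P5=7) → (P0=5, P1=1, P2=0, P3=2, P4=0, P5=7)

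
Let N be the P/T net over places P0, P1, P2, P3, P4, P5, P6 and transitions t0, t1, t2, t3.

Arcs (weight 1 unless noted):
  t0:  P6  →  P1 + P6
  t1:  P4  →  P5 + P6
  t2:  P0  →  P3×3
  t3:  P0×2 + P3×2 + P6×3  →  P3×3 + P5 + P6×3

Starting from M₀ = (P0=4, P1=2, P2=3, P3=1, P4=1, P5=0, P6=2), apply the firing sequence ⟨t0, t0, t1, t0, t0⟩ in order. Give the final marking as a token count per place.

step 1: fire t0:  (P0=4, P1=2, P2=3, P3=1, P4=1, P5=0, P6=2) → (P0=4, P1=3, P2=3, P3=1, P4=1, P5=0, P6=2)
step 2: fire t0:  (P0=4, P1=3, P2=3, P3=1, P4=1, P5=0, P6=2) → (P0=4, P1=4, P2=3, P3=1, P4=1, P5=0, P6=2)
step 3: fire t1:  (P0=4, P1=4, P2=3, P3=1, P4=1, P5=0, P6=2) → (P0=4, P1=4, P2=3, P3=1, P4=0, P5=1, P6=3)
step 4: fire t0:  (P0=4, P1=4, P2=3, P3=1, P4=0, P5=1, P6=3) → (P0=4, P1=5, P2=3, P3=1, P4=0, P5=1, P6=3)
step 5: fire t0:  (P0=4, P1=5, P2=3, P3=1, P4=0, P5=1, P6=3) → (P0=4, P1=6, P2=3, P3=1, P4=0, P5=1, P6=3)

(P0=4, P1=6, P2=3, P3=1, P4=0, P5=1, P6=3)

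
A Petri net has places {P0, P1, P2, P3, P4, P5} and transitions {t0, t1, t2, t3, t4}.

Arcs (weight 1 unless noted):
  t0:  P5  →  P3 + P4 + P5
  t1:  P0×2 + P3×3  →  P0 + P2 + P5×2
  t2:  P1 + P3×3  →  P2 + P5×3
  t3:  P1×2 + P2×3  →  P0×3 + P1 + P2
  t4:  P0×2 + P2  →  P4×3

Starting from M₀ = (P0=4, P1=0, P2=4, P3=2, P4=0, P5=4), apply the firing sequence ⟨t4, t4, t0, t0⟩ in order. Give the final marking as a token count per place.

step 1: fire t4:  (P0=4, P1=0, P2=4, P3=2, P4=0, P5=4) → (P0=2, P1=0, P2=3, P3=2, P4=3, P5=4)
step 2: fire t4:  (P0=2, P1=0, P2=3, P3=2, P4=3, P5=4) → (P0=0, P1=0, P2=2, P3=2, P4=6, P5=4)
step 3: fire t0:  (P0=0, P1=0, P2=2, P3=2, P4=6, P5=4) → (P0=0, P1=0, P2=2, P3=3, P4=7, P5=4)
step 4: fire t0:  (P0=0, P1=0, P2=2, P3=3, P4=7, P5=4) → (P0=0, P1=0, P2=2, P3=4, P4=8, P5=4)

(P0=0, P1=0, P2=2, P3=4, P4=8, P5=4)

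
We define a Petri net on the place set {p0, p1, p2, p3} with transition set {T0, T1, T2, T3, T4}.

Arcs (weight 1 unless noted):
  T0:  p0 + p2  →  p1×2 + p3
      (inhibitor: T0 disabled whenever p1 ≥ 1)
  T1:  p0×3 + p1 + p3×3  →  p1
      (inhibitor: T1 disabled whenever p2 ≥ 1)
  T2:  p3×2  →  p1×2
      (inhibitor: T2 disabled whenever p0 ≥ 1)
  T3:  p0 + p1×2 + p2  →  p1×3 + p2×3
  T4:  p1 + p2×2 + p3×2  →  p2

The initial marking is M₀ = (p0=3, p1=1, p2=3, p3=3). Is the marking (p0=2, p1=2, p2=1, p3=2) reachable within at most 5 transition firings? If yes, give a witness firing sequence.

YES — reachable via ⟨T4, T0⟩ (2 firings)

step 1: fire T4:  (p0=3, p1=1, p2=3, p3=3) → (p0=3, p1=0, p2=2, p3=1)
step 2: fire T0:  (p0=3, p1=0, p2=2, p3=1) → (p0=2, p1=2, p2=1, p3=2)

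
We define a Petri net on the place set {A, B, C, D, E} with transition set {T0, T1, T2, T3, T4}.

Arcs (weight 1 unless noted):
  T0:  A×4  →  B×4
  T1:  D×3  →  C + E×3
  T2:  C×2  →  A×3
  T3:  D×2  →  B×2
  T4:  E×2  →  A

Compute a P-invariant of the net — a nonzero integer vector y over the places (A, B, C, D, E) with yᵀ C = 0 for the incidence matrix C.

Incidence matrix C (rows=places, cols=transitions):
       T0   T1   T2   T3   T4
    A  -4    0    3    0    1
    B   4    0    0    2    0
    C   0    1   -2    0    0
    D   0   -3    0   -2    0
    E   0    3    0    0   -2

Candidate y = [2, 2, 3, 2, 1]; check y·C column-wise:
  col T0: 2·-4 + 2·4 + 3·0 + 2·0 + 1·0 = 0
  col T1: 2·0 + 2·0 + 3·1 + 2·-3 + 1·3 = 0
  col T2: 2·3 + 2·0 + 3·-2 + 2·0 + 1·0 = 0
  col T3: 2·0 + 2·2 + 3·0 + 2·-2 + 1·0 = 0
  col T4: 2·1 + 2·0 + 3·0 + 2·0 + 1·-2 = 0

y = (A:2, B:2, C:3, D:2, E:1)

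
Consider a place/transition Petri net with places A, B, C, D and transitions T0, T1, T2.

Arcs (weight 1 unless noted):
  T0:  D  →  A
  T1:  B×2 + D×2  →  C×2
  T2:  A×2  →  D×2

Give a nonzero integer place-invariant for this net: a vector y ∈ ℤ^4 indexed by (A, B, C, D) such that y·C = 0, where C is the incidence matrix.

Incidence matrix C (rows=places, cols=transitions):
       T0   T1   T2
    A   1    0   -2
    B   0   -2    0
    C   0    2    0
    D  -1   -2    2

Candidate y = [0, 1, 1, 0]; check y·C column-wise:
  col T0: 0·1 + 1·0 + 1·0 + 0·-1 = 0
  col T1: 1·-2 + 1·2 + 0·-2 = 0
  col T2: 0·-2 + 1·0 + 1·0 + 0·2 = 0

y = (A:0, B:1, C:1, D:0)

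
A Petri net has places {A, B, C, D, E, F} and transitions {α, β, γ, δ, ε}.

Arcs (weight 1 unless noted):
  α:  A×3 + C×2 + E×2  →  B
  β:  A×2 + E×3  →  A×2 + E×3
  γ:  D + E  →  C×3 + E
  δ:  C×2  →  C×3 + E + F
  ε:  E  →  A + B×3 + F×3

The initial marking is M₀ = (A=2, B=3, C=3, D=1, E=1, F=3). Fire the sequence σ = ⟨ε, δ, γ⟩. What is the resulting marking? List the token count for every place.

(A=3, B=6, C=7, D=0, E=1, F=7)

step 1: fire ε:  (A=2, B=3, C=3, D=1, E=1, F=3) → (A=3, B=6, C=3, D=1, E=0, F=6)
step 2: fire δ:  (A=3, B=6, C=3, D=1, E=0, F=6) → (A=3, B=6, C=4, D=1, E=1, F=7)
step 3: fire γ:  (A=3, B=6, C=4, D=1, E=1, F=7) → (A=3, B=6, C=7, D=0, E=1, F=7)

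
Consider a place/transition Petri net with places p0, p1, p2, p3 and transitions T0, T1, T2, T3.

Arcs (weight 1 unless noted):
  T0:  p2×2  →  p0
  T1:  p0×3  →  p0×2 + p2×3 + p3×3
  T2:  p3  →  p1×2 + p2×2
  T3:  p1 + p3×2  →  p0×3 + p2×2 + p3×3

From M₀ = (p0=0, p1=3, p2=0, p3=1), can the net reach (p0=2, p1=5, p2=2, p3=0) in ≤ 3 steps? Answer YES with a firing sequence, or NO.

NO — not reachable within 3 firings

depth 0: 1 marking
depth 1: 2 markings reached so far
depth 2: 3 markings reached so far
depth 3: 3 markings reached so far
(frontier empty at depth 3; search complete)
target is not among the 3 markings reachable within 3 steps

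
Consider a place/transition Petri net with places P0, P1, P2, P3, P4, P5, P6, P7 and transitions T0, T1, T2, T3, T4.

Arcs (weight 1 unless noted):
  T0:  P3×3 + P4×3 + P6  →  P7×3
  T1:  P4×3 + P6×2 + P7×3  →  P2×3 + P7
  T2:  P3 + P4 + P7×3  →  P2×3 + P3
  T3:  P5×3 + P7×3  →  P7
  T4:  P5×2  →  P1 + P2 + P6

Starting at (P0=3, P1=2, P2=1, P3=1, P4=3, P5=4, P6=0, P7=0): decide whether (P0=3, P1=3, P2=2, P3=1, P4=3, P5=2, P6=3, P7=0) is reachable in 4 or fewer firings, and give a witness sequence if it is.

depth 0: 1 marking
depth 1: 2 markings reached so far
depth 2: 3 markings reached so far
depth 3: 3 markings reached so far
(frontier empty at depth 3; search complete)
target is not among the 3 markings reachable within 4 steps

NO — not reachable within 4 firings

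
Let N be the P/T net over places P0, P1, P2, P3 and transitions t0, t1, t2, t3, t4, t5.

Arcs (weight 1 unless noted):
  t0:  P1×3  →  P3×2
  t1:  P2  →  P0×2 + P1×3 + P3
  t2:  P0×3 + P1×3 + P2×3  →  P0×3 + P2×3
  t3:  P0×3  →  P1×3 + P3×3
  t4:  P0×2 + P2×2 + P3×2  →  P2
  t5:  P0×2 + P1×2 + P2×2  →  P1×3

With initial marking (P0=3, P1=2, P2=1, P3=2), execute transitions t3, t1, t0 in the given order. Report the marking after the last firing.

step 1: fire t3:  (P0=3, P1=2, P2=1, P3=2) → (P0=0, P1=5, P2=1, P3=5)
step 2: fire t1:  (P0=0, P1=5, P2=1, P3=5) → (P0=2, P1=8, P2=0, P3=6)
step 3: fire t0:  (P0=2, P1=8, P2=0, P3=6) → (P0=2, P1=5, P2=0, P3=8)

(P0=2, P1=5, P2=0, P3=8)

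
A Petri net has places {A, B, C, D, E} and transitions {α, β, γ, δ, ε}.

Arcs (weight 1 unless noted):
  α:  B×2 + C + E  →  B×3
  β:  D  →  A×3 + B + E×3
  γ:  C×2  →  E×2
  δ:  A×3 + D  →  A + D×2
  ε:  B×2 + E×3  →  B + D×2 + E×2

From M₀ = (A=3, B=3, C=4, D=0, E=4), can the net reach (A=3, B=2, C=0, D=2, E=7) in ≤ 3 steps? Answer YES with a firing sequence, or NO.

step 1: fire γ:  (A=3, B=3, C=4, D=0, E=4) → (A=3, B=3, C=2, D=0, E=6)
step 2: fire γ:  (A=3, B=3, C=2, D=0, E=6) → (A=3, B=3, C=0, D=0, E=8)
step 3: fire ε:  (A=3, B=3, C=0, D=0, E=8) → (A=3, B=2, C=0, D=2, E=7)

YES — reachable via ⟨γ, γ, ε⟩ (3 firings)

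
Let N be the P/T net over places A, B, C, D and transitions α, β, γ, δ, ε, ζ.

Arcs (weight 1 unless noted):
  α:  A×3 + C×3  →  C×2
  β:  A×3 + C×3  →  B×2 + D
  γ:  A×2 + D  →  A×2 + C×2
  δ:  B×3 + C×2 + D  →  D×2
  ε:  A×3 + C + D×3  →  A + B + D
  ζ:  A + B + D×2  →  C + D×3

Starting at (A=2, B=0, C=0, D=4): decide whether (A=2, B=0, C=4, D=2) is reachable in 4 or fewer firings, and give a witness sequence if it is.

step 1: fire γ:  (A=2, B=0, C=0, D=4) → (A=2, B=0, C=2, D=3)
step 2: fire γ:  (A=2, B=0, C=2, D=3) → (A=2, B=0, C=4, D=2)

YES — reachable via ⟨γ, γ⟩ (2 firings)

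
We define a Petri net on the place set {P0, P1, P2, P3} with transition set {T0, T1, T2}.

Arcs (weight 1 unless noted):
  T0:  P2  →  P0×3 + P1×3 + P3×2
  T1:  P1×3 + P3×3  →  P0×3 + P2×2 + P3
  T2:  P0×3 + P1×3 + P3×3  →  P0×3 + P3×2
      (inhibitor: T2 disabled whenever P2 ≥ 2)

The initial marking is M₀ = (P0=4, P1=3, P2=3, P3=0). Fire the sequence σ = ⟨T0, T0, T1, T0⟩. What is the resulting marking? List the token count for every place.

step 1: fire T0:  (P0=4, P1=3, P2=3, P3=0) → (P0=7, P1=6, P2=2, P3=2)
step 2: fire T0:  (P0=7, P1=6, P2=2, P3=2) → (P0=10, P1=9, P2=1, P3=4)
step 3: fire T1:  (P0=10, P1=9, P2=1, P3=4) → (P0=13, P1=6, P2=3, P3=2)
step 4: fire T0:  (P0=13, P1=6, P2=3, P3=2) → (P0=16, P1=9, P2=2, P3=4)

(P0=16, P1=9, P2=2, P3=4)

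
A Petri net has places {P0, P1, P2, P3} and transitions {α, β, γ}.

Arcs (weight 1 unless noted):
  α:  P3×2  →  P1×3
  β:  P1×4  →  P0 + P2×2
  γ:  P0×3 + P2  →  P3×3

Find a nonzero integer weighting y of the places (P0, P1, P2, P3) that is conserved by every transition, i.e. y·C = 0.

Incidence matrix C (rows=places, cols=transitions):
        α    β    γ
   P0   0    1   -3
   P1   3   -4    0
   P2   0    2   -1
   P3  -2    0    3

Candidate y = [2, 2, 3, 3]; check y·C column-wise:
  col α: 2·0 + 2·3 + 3·0 + 3·-2 = 0
  col β: 2·1 + 2·-4 + 3·2 + 3·0 = 0
  col γ: 2·-3 + 2·0 + 3·-1 + 3·3 = 0

y = (P0:2, P1:2, P2:3, P3:3)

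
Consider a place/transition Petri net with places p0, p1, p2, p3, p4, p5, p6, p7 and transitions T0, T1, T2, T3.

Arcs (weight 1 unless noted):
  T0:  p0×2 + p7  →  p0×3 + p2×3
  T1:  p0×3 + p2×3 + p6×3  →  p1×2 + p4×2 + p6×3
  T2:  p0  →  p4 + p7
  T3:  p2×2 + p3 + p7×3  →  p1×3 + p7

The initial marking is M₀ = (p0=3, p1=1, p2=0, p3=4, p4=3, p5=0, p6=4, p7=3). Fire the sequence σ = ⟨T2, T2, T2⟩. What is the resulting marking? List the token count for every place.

(p0=0, p1=1, p2=0, p3=4, p4=6, p5=0, p6=4, p7=6)

step 1: fire T2:  (p0=3, p1=1, p2=0, p3=4, p4=3, p5=0, p6=4, p7=3) → (p0=2, p1=1, p2=0, p3=4, p4=4, p5=0, p6=4, p7=4)
step 2: fire T2:  (p0=2, p1=1, p2=0, p3=4, p4=4, p5=0, p6=4, p7=4) → (p0=1, p1=1, p2=0, p3=4, p4=5, p5=0, p6=4, p7=5)
step 3: fire T2:  (p0=1, p1=1, p2=0, p3=4, p4=5, p5=0, p6=4, p7=5) → (p0=0, p1=1, p2=0, p3=4, p4=6, p5=0, p6=4, p7=6)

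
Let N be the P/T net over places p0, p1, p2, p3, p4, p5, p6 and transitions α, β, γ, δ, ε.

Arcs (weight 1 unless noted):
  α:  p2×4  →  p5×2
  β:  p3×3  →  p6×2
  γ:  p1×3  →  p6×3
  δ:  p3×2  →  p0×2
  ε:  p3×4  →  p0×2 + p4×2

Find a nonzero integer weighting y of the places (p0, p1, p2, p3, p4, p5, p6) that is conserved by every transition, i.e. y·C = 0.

y = (p0:0, p1:0, p2:1, p3:0, p4:0, p5:2, p6:0)

Incidence matrix C (rows=places, cols=transitions):
        α    β    γ    δ    ε
   p0   0    0    0    2    2
   p1   0    0   -3    0    0
   p2  -4    0    0    0    0
   p3   0   -3    0   -2   -4
   p4   0    0    0    0    2
   p5   2    0    0    0    0
   p6   0    2    3    0    0

Candidate y = [0, 0, 1, 0, 0, 2, 0]; check y·C column-wise:
  col α: 1·-4 + 2·2 = 0
  col β: 1·0 + 0·-3 + 2·0 + 0·2 = 0
  col γ: 0·-3 + 1·0 + 2·0 + 0·3 = 0
  col δ: 0·2 + 1·0 + 0·-2 + 2·0 = 0
  col ε: 0·2 + 1·0 + 0·-4 + 0·2 + 2·0 = 0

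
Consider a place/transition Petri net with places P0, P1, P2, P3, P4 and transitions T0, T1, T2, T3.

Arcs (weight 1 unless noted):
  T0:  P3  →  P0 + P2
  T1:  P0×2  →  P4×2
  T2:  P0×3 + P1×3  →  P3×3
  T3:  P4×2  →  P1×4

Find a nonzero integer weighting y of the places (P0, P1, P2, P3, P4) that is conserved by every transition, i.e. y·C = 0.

Incidence matrix C (rows=places, cols=transitions):
       T0   T1   T2   T3
   P0   1   -2   -3    0
   P1   0    0   -3    4
   P2   1    0    0    0
   P3  -1    0    3    0
   P4   0    2    0   -2

Candidate y = [2, 1, 1, 3, 2]; check y·C column-wise:
  col T0: 2·1 + 1·0 + 1·1 + 3·-1 + 2·0 = 0
  col T1: 2·-2 + 1·0 + 1·0 + 3·0 + 2·2 = 0
  col T2: 2·-3 + 1·-3 + 1·0 + 3·3 + 2·0 = 0
  col T3: 2·0 + 1·4 + 1·0 + 3·0 + 2·-2 = 0

y = (P0:2, P1:1, P2:1, P3:3, P4:2)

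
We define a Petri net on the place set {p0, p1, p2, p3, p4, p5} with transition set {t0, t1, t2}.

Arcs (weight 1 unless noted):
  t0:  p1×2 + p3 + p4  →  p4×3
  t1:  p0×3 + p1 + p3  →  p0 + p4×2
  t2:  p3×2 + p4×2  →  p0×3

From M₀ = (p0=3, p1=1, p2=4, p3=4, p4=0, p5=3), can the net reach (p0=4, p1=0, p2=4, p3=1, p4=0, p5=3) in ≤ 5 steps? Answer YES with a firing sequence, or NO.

step 1: fire t1:  (p0=3, p1=1, p2=4, p3=4, p4=0, p5=3) → (p0=1, p1=0, p2=4, p3=3, p4=2, p5=3)
step 2: fire t2:  (p0=1, p1=0, p2=4, p3=3, p4=2, p5=3) → (p0=4, p1=0, p2=4, p3=1, p4=0, p5=3)

YES — reachable via ⟨t1, t2⟩ (2 firings)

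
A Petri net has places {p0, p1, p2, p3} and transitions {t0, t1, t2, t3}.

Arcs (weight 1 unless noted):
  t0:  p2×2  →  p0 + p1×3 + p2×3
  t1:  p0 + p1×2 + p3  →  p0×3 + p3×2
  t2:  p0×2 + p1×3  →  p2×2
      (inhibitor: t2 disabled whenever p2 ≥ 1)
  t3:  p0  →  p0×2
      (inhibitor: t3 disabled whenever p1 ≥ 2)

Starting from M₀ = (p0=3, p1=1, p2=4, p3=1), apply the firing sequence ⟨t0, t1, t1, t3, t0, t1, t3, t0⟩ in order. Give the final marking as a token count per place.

step 1: fire t0:  (p0=3, p1=1, p2=4, p3=1) → (p0=4, p1=4, p2=5, p3=1)
step 2: fire t1:  (p0=4, p1=4, p2=5, p3=1) → (p0=6, p1=2, p2=5, p3=2)
step 3: fire t1:  (p0=6, p1=2, p2=5, p3=2) → (p0=8, p1=0, p2=5, p3=3)
step 4: fire t3:  (p0=8, p1=0, p2=5, p3=3) → (p0=9, p1=0, p2=5, p3=3)
step 5: fire t0:  (p0=9, p1=0, p2=5, p3=3) → (p0=10, p1=3, p2=6, p3=3)
step 6: fire t1:  (p0=10, p1=3, p2=6, p3=3) → (p0=12, p1=1, p2=6, p3=4)
step 7: fire t3:  (p0=12, p1=1, p2=6, p3=4) → (p0=13, p1=1, p2=6, p3=4)
step 8: fire t0:  (p0=13, p1=1, p2=6, p3=4) → (p0=14, p1=4, p2=7, p3=4)

(p0=14, p1=4, p2=7, p3=4)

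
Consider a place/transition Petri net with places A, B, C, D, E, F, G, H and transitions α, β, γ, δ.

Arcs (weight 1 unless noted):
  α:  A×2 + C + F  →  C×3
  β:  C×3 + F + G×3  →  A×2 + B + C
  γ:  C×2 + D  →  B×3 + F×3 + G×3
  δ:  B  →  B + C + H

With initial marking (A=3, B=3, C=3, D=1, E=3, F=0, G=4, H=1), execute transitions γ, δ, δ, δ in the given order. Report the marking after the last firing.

(A=3, B=6, C=4, D=0, E=3, F=3, G=7, H=4)

step 1: fire γ:  (A=3, B=3, C=3, D=1, E=3, F=0, G=4, H=1) → (A=3, B=6, C=1, D=0, E=3, F=3, G=7, H=1)
step 2: fire δ:  (A=3, B=6, C=1, D=0, E=3, F=3, G=7, H=1) → (A=3, B=6, C=2, D=0, E=3, F=3, G=7, H=2)
step 3: fire δ:  (A=3, B=6, C=2, D=0, E=3, F=3, G=7, H=2) → (A=3, B=6, C=3, D=0, E=3, F=3, G=7, H=3)
step 4: fire δ:  (A=3, B=6, C=3, D=0, E=3, F=3, G=7, H=3) → (A=3, B=6, C=4, D=0, E=3, F=3, G=7, H=4)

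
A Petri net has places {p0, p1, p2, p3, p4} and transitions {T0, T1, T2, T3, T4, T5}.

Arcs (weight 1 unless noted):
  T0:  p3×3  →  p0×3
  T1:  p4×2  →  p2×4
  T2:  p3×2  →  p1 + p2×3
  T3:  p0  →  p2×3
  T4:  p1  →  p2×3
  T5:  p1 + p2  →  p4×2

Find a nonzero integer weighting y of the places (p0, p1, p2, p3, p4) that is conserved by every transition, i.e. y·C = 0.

y = (p0:3, p1:3, p2:1, p3:3, p4:2)

Incidence matrix C (rows=places, cols=transitions):
       T0   T1   T2   T3   T4   T5
   p0   3    0    0   -1    0    0
   p1   0    0    1    0   -1   -1
   p2   0    4    3    3    3   -1
   p3  -3    0   -2    0    0    0
   p4   0   -2    0    0    0    2

Candidate y = [3, 3, 1, 3, 2]; check y·C column-wise:
  col T0: 3·3 + 3·0 + 1·0 + 3·-3 + 2·0 = 0
  col T1: 3·0 + 3·0 + 1·4 + 3·0 + 2·-2 = 0
  col T2: 3·0 + 3·1 + 1·3 + 3·-2 + 2·0 = 0
  col T3: 3·-1 + 3·0 + 1·3 + 3·0 + 2·0 = 0
  col T4: 3·0 + 3·-1 + 1·3 + 3·0 + 2·0 = 0
  col T5: 3·0 + 3·-1 + 1·-1 + 3·0 + 2·2 = 0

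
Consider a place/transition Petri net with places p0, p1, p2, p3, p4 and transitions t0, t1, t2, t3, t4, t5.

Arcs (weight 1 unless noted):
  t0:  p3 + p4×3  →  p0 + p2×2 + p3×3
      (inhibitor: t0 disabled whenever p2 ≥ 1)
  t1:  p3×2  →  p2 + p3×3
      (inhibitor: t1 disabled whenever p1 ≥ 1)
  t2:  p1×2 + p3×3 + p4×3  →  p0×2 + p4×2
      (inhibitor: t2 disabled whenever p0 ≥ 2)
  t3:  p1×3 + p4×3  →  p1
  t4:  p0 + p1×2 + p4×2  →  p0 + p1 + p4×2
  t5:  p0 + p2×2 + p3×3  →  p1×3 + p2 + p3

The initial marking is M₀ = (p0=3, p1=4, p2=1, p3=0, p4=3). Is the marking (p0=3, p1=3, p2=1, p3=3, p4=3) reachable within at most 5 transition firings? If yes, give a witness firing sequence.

depth 0: 1 marking
depth 1: 3 markings reached so far
depth 2: 5 markings reached so far
depth 3: 6 markings reached so far
depth 4: 6 markings reached so far
(frontier empty at depth 4; search complete)
target is not among the 6 markings reachable within 5 steps

NO — not reachable within 5 firings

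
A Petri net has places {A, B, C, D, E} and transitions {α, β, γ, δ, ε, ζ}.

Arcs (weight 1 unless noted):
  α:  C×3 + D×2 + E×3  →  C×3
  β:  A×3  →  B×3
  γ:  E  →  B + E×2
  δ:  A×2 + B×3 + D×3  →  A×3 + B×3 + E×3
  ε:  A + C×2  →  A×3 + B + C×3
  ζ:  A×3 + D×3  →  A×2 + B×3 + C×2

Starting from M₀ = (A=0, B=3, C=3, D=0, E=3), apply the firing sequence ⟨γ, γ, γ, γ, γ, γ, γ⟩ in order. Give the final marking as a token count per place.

step 1: fire γ:  (A=0, B=3, C=3, D=0, E=3) → (A=0, B=4, C=3, D=0, E=4)
step 2: fire γ:  (A=0, B=4, C=3, D=0, E=4) → (A=0, B=5, C=3, D=0, E=5)
step 3: fire γ:  (A=0, B=5, C=3, D=0, E=5) → (A=0, B=6, C=3, D=0, E=6)
step 4: fire γ:  (A=0, B=6, C=3, D=0, E=6) → (A=0, B=7, C=3, D=0, E=7)
step 5: fire γ:  (A=0, B=7, C=3, D=0, E=7) → (A=0, B=8, C=3, D=0, E=8)
step 6: fire γ:  (A=0, B=8, C=3, D=0, E=8) → (A=0, B=9, C=3, D=0, E=9)
step 7: fire γ:  (A=0, B=9, C=3, D=0, E=9) → (A=0, B=10, C=3, D=0, E=10)

(A=0, B=10, C=3, D=0, E=10)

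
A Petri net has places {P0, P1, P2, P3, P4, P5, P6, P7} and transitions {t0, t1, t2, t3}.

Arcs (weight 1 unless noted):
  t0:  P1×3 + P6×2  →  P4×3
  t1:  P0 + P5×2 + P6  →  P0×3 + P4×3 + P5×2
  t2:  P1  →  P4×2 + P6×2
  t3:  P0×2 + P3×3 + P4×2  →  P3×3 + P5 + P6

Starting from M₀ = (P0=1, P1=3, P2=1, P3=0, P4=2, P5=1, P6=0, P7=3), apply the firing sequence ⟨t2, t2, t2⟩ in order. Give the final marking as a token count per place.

step 1: fire t2:  (P0=1, P1=3, P2=1, P3=0, P4=2, P5=1, P6=0, P7=3) → (P0=1, P1=2, P2=1, P3=0, P4=4, P5=1, P6=2, P7=3)
step 2: fire t2:  (P0=1, P1=2, P2=1, P3=0, P4=4, P5=1, P6=2, P7=3) → (P0=1, P1=1, P2=1, P3=0, P4=6, P5=1, P6=4, P7=3)
step 3: fire t2:  (P0=1, P1=1, P2=1, P3=0, P4=6, P5=1, P6=4, P7=3) → (P0=1, P1=0, P2=1, P3=0, P4=8, P5=1, P6=6, P7=3)

(P0=1, P1=0, P2=1, P3=0, P4=8, P5=1, P6=6, P7=3)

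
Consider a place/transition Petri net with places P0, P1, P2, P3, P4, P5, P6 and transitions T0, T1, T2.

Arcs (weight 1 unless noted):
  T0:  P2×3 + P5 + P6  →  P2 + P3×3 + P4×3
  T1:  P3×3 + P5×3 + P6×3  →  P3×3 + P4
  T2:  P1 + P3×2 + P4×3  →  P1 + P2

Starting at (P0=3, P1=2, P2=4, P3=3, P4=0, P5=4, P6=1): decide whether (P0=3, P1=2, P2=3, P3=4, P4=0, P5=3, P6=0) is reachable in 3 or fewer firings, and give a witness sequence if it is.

step 1: fire T0:  (P0=3, P1=2, P2=4, P3=3, P4=0, P5=4, P6=1) → (P0=3, P1=2, P2=2, P3=6, P4=3, P5=3, P6=0)
step 2: fire T2:  (P0=3, P1=2, P2=2, P3=6, P4=3, P5=3, P6=0) → (P0=3, P1=2, P2=3, P3=4, P4=0, P5=3, P6=0)

YES — reachable via ⟨T0, T2⟩ (2 firings)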